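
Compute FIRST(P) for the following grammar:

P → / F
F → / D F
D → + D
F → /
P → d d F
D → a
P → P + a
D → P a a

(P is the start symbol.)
To compute FIRST(P), examine every production with P on the left-hand side, reading each right-hand side left to right until a non-nullable symbol is reached.

From P → / F:
  - '/' is a terminal: add '/' and stop
From P → d d F:
  - d is a terminal: add 'd' and stop
From P → P + a:
  - P is the symbol being defined: contributes nothing new
    P is not nullable, so stop

Collecting: FIRST(P) = { '/', 'd' }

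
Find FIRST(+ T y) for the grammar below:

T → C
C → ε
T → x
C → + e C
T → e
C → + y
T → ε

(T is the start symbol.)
To compute FIRST(+ T y), process the symbols left to right:
Symbol + is a terminal. Add '+' and stop.
FIRST(+ T y) = { '+' }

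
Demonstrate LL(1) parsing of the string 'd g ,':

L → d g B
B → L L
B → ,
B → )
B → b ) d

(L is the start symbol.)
Stack is shown with the top on the left.

Stack    Input    Action
------------------------
L $      d g , $  output L → d g B
d g B $  d g , $  match 'd'
g B $    g , $    match 'g'
B $      , $      output B → ,
, $      , $      match ','
$        $        accept

The string is accepted.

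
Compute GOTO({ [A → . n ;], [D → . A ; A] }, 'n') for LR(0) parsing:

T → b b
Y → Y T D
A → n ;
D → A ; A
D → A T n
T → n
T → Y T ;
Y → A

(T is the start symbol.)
{ [A → n . ;] }

GOTO(I, 'n') = CLOSURE({ [A → αX.β] : [A → α.Xβ] ∈ I, X = 'n' })

Items with dot before 'n', with the dot advanced:
  [A → . n ;] → [A → n . ;]
Closure adds nothing (no advanced item has the dot before a non-terminal).

GOTO = { [A → n . ;] }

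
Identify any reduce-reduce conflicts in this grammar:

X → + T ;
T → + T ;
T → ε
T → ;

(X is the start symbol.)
Augment with X' → X and build the canonical LR(0) collection (I0 = CLOSURE({[X' → . X]}), then GOTO on every symbol after a dot until no new states appear). It has 9 states:
  I0: { [X → . + T ;], [X' → . X] }  — shift
  I1: { [T → . + T ;], [T → . ;], [T → .], [X → + . T ;] }  — shift, reduce
  I2: { [X' → X .] }  — accept
  I3: { [T → + . T ;], [T → . + T ;], [T → . ;], [T → .] }  — shift, reduce
  I4: { [T → ; .] }  — reduce
  I5: { [X → + T . ;] }  — shift
  I6: { [X → + T ; .] }  — reduce
  I7: { [T → + T . ;] }  — shift
  I8: { [T → + T ; .] }  — reduce

No state contains more than one complete item.

Answer: No reduce-reduce conflicts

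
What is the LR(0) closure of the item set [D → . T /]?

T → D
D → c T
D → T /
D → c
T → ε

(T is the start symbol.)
Start with: [D → . T /]
  [D → . T /] has the dot before T: add [T → . D], [T → .]
  [T → . D] has the dot before D: add [D → . c T], [D → . c]
No further items can be added.

CLOSURE = { [D → . T /], [D → . c T], [D → . c], [T → . D], [T → .] }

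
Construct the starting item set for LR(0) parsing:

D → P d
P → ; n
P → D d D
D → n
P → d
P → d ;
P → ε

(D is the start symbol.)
First, augment the grammar with D' → D
I₀ = CLOSURE({ [D' → . D] }):
  [D' → . D] has the dot before D: add [D → . P d], [D → . n]
  [D → . P d] has the dot before P: add [P → . ; n], [P → . D d D], [P → . d], [P → . d ;], [P → .]
No further items can be added.

I₀ = { [D → . P d], [D → . n], [D' → . D], [P → . ; n], [P → . D d D], [P → . d ;], [P → . d], [P → .] }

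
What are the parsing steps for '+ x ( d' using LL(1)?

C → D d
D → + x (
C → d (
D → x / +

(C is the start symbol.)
Stack is shown with the top on the left.

Stack      Input      Action
----------------------------
C $        + x ( d $  output C → D d
D d $      + x ( d $  output D → + x (
+ x ( d $  + x ( d $  match '+'
x ( d $    x ( d $    match 'x'
( d $      ( d $      match '('
d $        d $        match 'd'
$          $          accept

The string is accepted.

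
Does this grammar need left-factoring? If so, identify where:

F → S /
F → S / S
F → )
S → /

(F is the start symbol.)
Yes, F has productions with common prefix 'S /'

Left-factoring is needed when two productions for the same non-terminal
share a common prefix on the right-hand side.

Productions for F:
  F → S /
  F → S / S
  F → )

Found common prefix 'S /' in productions for F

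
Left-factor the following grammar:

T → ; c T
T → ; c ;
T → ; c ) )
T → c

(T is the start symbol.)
Left-factoring transforms A → αβ₁ | αβ₂ into A → αA' and A' → β₁ | β₂
(α is the longest common prefix among the alternatives). Repeat until
no nonterminal has two alternatives with a common prefix.

Round 1: T has alternatives sharing prefix '; c'. Introduce T': T → ; c T'
  Add: T' → T
  Add: T' → ;
  Add: T' → ) )

No remaining common prefixes — done.

Resulting grammar:
T → ; c T'
T' → T
T' → ;
T' → ) )
T → c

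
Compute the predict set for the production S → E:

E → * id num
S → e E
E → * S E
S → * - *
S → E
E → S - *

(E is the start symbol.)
{ '*', 'e' }

PREDICT(S → E) = (FIRST(RHS) \ {ε}) ∪ (FOLLOW(S) if ε ∈ FIRST(RHS), i.e. RHS ⇒* ε)
FIRST(E) = { '*', 'e' }
FIRST(E) = { '*', 'e' }
ε ∉ FIRST(E), so FOLLOW(S) is not added.
PREDICT(S → E) = { '*', 'e' }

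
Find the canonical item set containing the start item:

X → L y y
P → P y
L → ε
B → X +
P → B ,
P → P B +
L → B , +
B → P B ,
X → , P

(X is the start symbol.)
First, augment the grammar with X' → X
I₀ = CLOSURE({ [X' → . X] }):
  [X' → . X] has the dot before X: add [X → . L y y], [X → . , P]
  [X → . L y y] has the dot before L: add [L → .], [L → . B , +]
  [L → . B , +] has the dot before B: add [B → . X +], [B → . P B ,]
  [B → . P B ,] has the dot before P: add [P → . P y], [P → . B ,], [P → . P B +]
No further items can be added.

I₀ = { [B → . P B ,], [B → . X +], [L → . B , +], [L → .], [P → . B ,], [P → . P B +], [P → . P y], [X → . , P], [X → . L y y], [X' → . X] }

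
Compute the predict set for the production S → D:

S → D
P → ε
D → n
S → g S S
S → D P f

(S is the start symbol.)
{ 'n' }

PREDICT(S → D) = (FIRST(RHS) \ {ε}) ∪ (FOLLOW(S) if ε ∈ FIRST(RHS), i.e. RHS ⇒* ε)
FIRST(D) = { 'n' }
FIRST(D) = { 'n' }
ε ∉ FIRST(D), so FOLLOW(S) is not added.
PREDICT(S → D) = { 'n' }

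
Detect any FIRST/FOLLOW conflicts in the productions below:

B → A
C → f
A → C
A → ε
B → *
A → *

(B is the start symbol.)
A FIRST/FOLLOW conflict occurs when a non-terminal N has a nullable alternative N → β (β ⇒* ε) and another alternative N → α with FIRST(α) ∩ FOLLOW(N) ≠ ∅: on such a lookahead the parser cannot decide between expanding α and letting N vanish via β.

Nullable non-terminals: A, B.
FIRST sets used below: FIRST(C) = { 'f' }, FIRST(A) = { '*', 'f', ε }

A: nullable alternative(s) A → ε; FOLLOW(A) = { $ }
  A → C: FIRST \ {ε} = { 'f' } — disjoint from FOLLOW(A)
  A → ε: FIRST \ {ε} = { } — this is the only nullable alternative, skip
  A → *: FIRST \ {ε} = { '*' } — disjoint from FOLLOW(A)

B: nullable alternative(s) B → A; FOLLOW(B) = { $ }
  B → A: FIRST \ {ε} = { '*', 'f' } — this is the only nullable alternative, skip
  B → *: FIRST \ {ε} = { '*' } — disjoint from FOLLOW(B)

C has no nullable alternative, so no FIRST/FOLLOW check is needed there.

No FIRST/FOLLOW conflicts found.

Answer: No FIRST/FOLLOW conflicts.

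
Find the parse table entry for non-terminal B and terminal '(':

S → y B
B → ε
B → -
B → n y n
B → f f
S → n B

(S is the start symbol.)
Empty (error entry)

To find M[B, '('], we find productions for B where '(' is in the predict set (PREDICT(N → α) = (FIRST(α) \ {ε}) ∪ (FOLLOW(N) if α ⇒* ε)).

Relevant sets:
  FOLLOW(B) = { $ }

B → ε: PREDICT = { $ }
B → -: PREDICT = { '-' }
B → n y n: PREDICT = { 'n' }
B → f f: PREDICT = { 'f' }

M[B, '('] is empty (no production applies)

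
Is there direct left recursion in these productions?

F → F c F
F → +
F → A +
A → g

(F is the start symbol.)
F → F c F: LEFT RECURSIVE (starts with F)
F → +: starts with '+'
F → A +: starts with A
A → g: starts with g

The grammar has direct left recursion on: F.

Answer: Yes, F is left-recursive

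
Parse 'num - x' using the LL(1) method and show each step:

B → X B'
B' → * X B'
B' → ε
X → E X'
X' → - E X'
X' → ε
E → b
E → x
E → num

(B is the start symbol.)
Stack is shown with the top on the left.

Stack        Input      Action
------------------------------
B $          num - x $  output B → X B'
X B' $       num - x $  output X → E X'
E X' B' $    num - x $  output E → num
num X' B' $  num - x $  match 'num'
X' B' $      - x $      output X' → - E X'
- E X' B' $  - x $      match '-'
E X' B' $    x $        output E → x
x X' B' $    x $        match 'x'
X' B' $      $          output X' → ε
B' $         $          output B' → ε
$            $          accept

The string is accepted.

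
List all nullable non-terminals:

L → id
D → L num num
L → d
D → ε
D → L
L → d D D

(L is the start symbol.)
{ 'D' }

A non-terminal is nullable if it can derive ε (the empty string): either it has an ε-production, or it has a production whose right-hand side consists entirely of nullable non-terminals.

ε-productions: D → ε
So D is immediately nullable.
No further non-terminal can be added: every production for the remaining non-terminals contains a terminal or a non-nullable non-terminal.
Nullable = { 'D' }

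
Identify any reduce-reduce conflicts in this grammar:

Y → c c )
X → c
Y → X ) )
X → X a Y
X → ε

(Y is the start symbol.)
A reduce-reduce conflict occurs when an LR(0) state has two complete items [A → α .] and [B → β .] — both call for a reduction, and with no lookahead the parser cannot choose between them.

Augment with Y' → Y and build the canonical LR(0) collection (I0 = CLOSURE({[Y' → . Y]}), then GOTO on every symbol after a dot until no new states appear). It has 10 states:
  I0: { [X → . X a Y], [X → . c], [X → .], [Y → . X ) )], [Y → . c c )], [Y' → . Y] }  — shift, reduce
  I1: { [X → X . a Y], [Y → X . ) )] }  — shift
  I2: { [Y' → Y .] }  — accept
  I3: { [X → c .], [Y → c . c )] }  — shift, reduce
  I4: { [Y → c c . )] }  — shift
  I5: { [Y → c c ) .] }  — reduce
  I6: { [Y → X ) . )] }  — shift
  I7: { [X → . X a Y], [X → . c], [X → .], [X → X a . Y], [Y → . X ) )], [Y → . c c )] }  — shift, reduce
  I8: { [X → X a Y .] }  — reduce
  I9: { [Y → X ) ) .] }  — reduce

No state contains more than one complete item.

Answer: No reduce-reduce conflicts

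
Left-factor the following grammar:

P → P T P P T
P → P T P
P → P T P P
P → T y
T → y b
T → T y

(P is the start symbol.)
P → P T P P'
P' → P P''
P'' → T
P'' → ε
P' → ε
P → T y
T → y b
T → T y

Left-factoring transforms A → αβ₁ | αβ₂ into A → αA' and A' → β₁ | β₂
(α is the longest common prefix among the alternatives). Repeat until
no nonterminal has two alternatives with a common prefix.

Round 1: P has alternatives sharing prefix 'P T P'. Introduce P': P → P T P P'
  Add: P' → P T
  Add: P' → ε
  Add: P' → P

Round 2: P' has alternatives sharing prefix 'P'. Introduce P'': P' → P P''
  Add: P'' → T
  Add: P'' → ε

No remaining common prefixes — done.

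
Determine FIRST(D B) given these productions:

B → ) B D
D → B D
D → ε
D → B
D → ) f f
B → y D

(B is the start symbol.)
FIRST sets of the non-terminals involved (from the grammar, by fixed-point iteration):
  FIRST(D) = { ')', 'y', ε }
  FIRST(B) = { ')', 'y' }

To compute FIRST(D B), process the symbols left to right:
Symbol D is a non-terminal. Add FIRST(D) \ {ε} = { ')', 'y' }
D is nullable (ε ∈ FIRST(D)), continue to the next symbol.
Symbol B is a non-terminal. Add FIRST(B) \ {ε} = { ')', 'y' }
B is not nullable (ε ∉ FIRST(B)), so stop here.
FIRST(D B) = { ')', 'y' }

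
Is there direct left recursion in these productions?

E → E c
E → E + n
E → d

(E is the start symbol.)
Direct left recursion occurs when N → N α for some non-terminal N (the right-hand side begins with the left-hand side itself).

E → E c: LEFT RECURSIVE (starts with E)
E → E + n: LEFT RECURSIVE (starts with E)
E → d: starts with d

The grammar has direct left recursion on: E.

Answer: Yes, E is left-recursive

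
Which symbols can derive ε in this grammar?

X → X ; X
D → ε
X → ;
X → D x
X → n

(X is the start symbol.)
A non-terminal is nullable if it can derive ε (the empty string): either it has an ε-production, or it has a production whose right-hand side consists entirely of nullable non-terminals.

ε-productions: D → ε
So D is immediately nullable.
No further non-terminal can be added: every production for the remaining non-terminals contains a terminal or a non-nullable non-terminal.
Nullable = { 'D' }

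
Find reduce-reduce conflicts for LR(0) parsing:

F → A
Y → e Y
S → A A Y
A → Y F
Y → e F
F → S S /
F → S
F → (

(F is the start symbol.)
A reduce-reduce conflict occurs when an LR(0) state has two complete items [A → α .] and [B → β .] — both call for a reduction, and with no lookahead the parser cannot choose between them.

Augment with F' → F and build the canonical LR(0) collection (I0 = CLOSURE({[F' → . F]}), then GOTO on every symbol after a dot until no new states appear). It has 15 states:
  I0: { [A → . Y F], [F → . (], [F → . A], [F → . S S /], [F → . S], [F' → . F], [S → . A A Y], [Y → . e F], [Y → . e Y] }  — shift
  I1: { [F → ( .] }  — reduce
  I2: { [A → . Y F], [F → A .], [S → A . A Y], [Y → . e F], [Y → . e Y] }  — shift, reduce
  I3: { [F' → F .] }  — accept
  I4: { [A → . Y F], [F → S . S /], [F → S .], [S → . A A Y], [Y → . e F], [Y → . e Y] }  — shift, reduce
  I5: { [A → . Y F], [A → Y . F], [F → . (], [F → . A], [F → . S S /], [F → . S], [S → . A A Y], [Y → . e F], [Y → . e Y] }  — shift
  I6: { [A → . Y F], [F → . (], [F → . A], [F → . S S /], [F → . S], [S → . A A Y], [Y → . e F], [Y → . e Y], [Y → e . F], [Y → e . Y] }  — shift
  I7: { [Y → e F .] }  — reduce
  I8: { [A → . Y F], [A → Y . F], [F → . (], [F → . A], [F → . S S /], [F → . S], [S → . A A Y], [Y → . e F], [Y → . e Y], [Y → e Y .] }  — shift, reduce
  I9: { [A → Y F .] }  — reduce
  I10: { [A → . Y F], [S → A . A Y], [Y → . e F], [Y → . e Y] }  — shift
  I11: { [F → S S . /] }  — shift
  I12: { [F → S S / .] }  — reduce
  I13: { [S → A A . Y], [Y → . e F], [Y → . e Y] }  — shift
  I14: { [S → A A Y .] }  — reduce

No state contains more than one complete item.

Answer: No reduce-reduce conflicts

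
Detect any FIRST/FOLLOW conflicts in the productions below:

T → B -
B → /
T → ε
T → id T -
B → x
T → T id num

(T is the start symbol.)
Yes. T → id T '-' with FOLLOW(T) on { 'id' }; T → T id num with FOLLOW(T) on { 'id' }

Nullable non-terminals: T.
FIRST sets used below: FIRST(B) = { '/', 'x' }, FIRST(T) = { '/', 'id', 'x', ε }

T: nullable alternative(s) T → ε; FOLLOW(T) = { $, '-', 'id' }
  T → B -: FIRST \ {ε} = { '/', 'x' } — disjoint from FOLLOW(T)
  T → ε: FIRST \ {ε} = { } — this is the only nullable alternative, skip
  T → id T -: FIRST \ {ε} = { 'id' } — overlaps FOLLOW(T) on { 'id' }: CONFLICT
  T → T id num: FIRST \ {ε} = { '/', 'id', 'x' } — overlaps FOLLOW(T) on { 'id' }: CONFLICT

B has no nullable alternative, so no FIRST/FOLLOW check is needed there.

So the grammar has 2 FIRST/FOLLOW conflicts (marked CONFLICT above).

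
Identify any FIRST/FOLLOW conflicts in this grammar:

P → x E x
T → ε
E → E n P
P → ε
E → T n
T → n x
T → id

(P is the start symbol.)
A FIRST/FOLLOW conflict occurs when a non-terminal N has a nullable alternative N → β (β ⇒* ε) and another alternative N → α with FIRST(α) ∩ FOLLOW(N) ≠ ∅: on such a lookahead the parser cannot decide between expanding α and letting N vanish via β.

Nullable non-terminals: P, T.

P: nullable alternative(s) P → ε; FOLLOW(P) = { $, 'n', 'x' }
  P → x E x: FIRST \ {ε} = { 'x' } — overlaps FOLLOW(P) on { 'x' }: CONFLICT
  P → ε: FIRST \ {ε} = { } — this is the only nullable alternative, skip

T: nullable alternative(s) T → ε; FOLLOW(T) = { 'n' }
  T → ε: FIRST \ {ε} = { } — this is the only nullable alternative, skip
  T → n x: FIRST \ {ε} = { 'n' } — overlaps FOLLOW(T) on { 'n' }: CONFLICT
  T → id: FIRST \ {ε} = { 'id' } — disjoint from FOLLOW(T)

E has no nullable alternative, so no FIRST/FOLLOW check is needed there.

So the grammar has 2 FIRST/FOLLOW conflicts (marked CONFLICT above).

Answer: Yes. P → x E x with FOLLOW(P) on { 'x' }; T → n x with FOLLOW(T) on { 'n' }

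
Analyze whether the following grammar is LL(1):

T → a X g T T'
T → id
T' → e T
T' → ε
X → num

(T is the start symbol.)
No. Predict set conflict for T': { 'e' }

Relevant sets:
  FOLLOW(T') = { $, 'e' }

For T:
  PREDICT(T → a X g T T') = { 'a' }
  PREDICT(T → id) = { 'id' }
For T':
  PREDICT(T' → e T) = { 'e' }
  PREDICT(T' → ε) = { $, 'e' }
X has a single production, so nothing to check there.

Conflict found: Predict set conflict for T': { 'e' }
The grammar is NOT LL(1).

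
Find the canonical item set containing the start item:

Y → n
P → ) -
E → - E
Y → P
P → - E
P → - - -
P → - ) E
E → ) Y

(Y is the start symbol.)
First, augment the grammar with Y' → Y
I₀ = CLOSURE({ [Y' → . Y] }):
  [Y' → . Y] has the dot before Y: add [Y → . n], [Y → . P]
  [Y → . P] has the dot before P: add [P → . ) -], [P → . - E], [P → . - - -], [P → . - ) E]
No further items can be added.

I₀ = { [P → . ) -], [P → . - ) E], [P → . - - -], [P → . - E], [Y → . P], [Y → . n], [Y' → . Y] }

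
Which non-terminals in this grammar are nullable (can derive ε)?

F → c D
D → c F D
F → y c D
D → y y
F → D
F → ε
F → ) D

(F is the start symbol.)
ε-productions: F → ε
So F is immediately nullable.
No further non-terminal can be added: every production for the remaining non-terminals contains a terminal or a non-nullable non-terminal.
Nullable = { 'F' }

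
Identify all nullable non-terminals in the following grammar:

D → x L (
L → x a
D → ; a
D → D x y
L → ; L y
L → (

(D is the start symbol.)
There are no ε-productions, so no non-terminal can derive ε.
No non-terminals are nullable.

Answer: None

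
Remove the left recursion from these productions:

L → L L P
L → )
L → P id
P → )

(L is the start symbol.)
L → ) L'
L → P id L'
L' → L P L'
L' → ε
P → )

L is directly left-recursive. The standard transformation for
  A → A α₁ | ... | A α_m | β₁ | ... | β_n
is
  A  → β₁ A' | ... | β_n A'
  A' → α₁ A' | ... | α_m A' | ε

L → ) becomes L → ) L'
L → P id becomes L → P id L'
L → L L P becomes L' → L P L'
Add L' → ε

Productions for other non-terminals are unchanged:
  P → )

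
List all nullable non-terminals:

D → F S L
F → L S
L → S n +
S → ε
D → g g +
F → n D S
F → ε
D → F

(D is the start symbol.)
ε-productions: S → ε, F → ε
So S, F are immediately nullable.
D → F: every symbol on the right is nullable, so D is nullable too.
No further non-terminal can be added: every production for the remaining non-terminals contains a terminal or a non-nullable non-terminal.
Nullable = { 'D', 'F', 'S' }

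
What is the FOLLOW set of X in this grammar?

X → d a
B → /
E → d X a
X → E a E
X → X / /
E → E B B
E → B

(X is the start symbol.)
To compute FOLLOW(X), find every occurrence of X on a right-hand side N → α X β: add FIRST(β) \ {ε}, and if β is empty or nullable also add FOLLOW(N). Iterate to a fixed point.

X is the start symbol, so $ ∈ FOLLOW(X).
In E → d X a: X is followed by a, add FIRST(a) \ {ε} = { 'a' }
In X → X / /: X is followed by '/' '/', add FIRST('/' '/') \ {ε} = { '/' }

Taking the union: FOLLOW(X) = { $, '/', 'a' }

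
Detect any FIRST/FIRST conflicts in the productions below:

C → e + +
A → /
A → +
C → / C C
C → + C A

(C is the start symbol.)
Productions for C:
  C → e + +: FIRST = { 'e' }
  C → / C C: FIRST = { '/' }
  C → + C A: FIRST = { '+' }
Productions for A:
  A → /: FIRST = { '/' }
  A → +: FIRST = { '+' }

All alternatives of each non-terminal have pairwise disjoint FIRST sets.

Answer: No FIRST/FIRST conflicts.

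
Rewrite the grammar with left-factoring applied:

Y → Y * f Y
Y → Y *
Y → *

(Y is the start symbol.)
Y → Y * Y'
Y' → f Y
Y' → ε
Y → *

Left-factoring transforms A → αβ₁ | αβ₂ into A → αA' and A' → β₁ | β₂
(α is the longest common prefix among the alternatives). Repeat until
no nonterminal has two alternatives with a common prefix.

Round 1: Y has alternatives sharing prefix 'Y *'. Introduce Y': Y → Y * Y'
  Add: Y' → f Y
  Add: Y' → ε

No remaining common prefixes — done.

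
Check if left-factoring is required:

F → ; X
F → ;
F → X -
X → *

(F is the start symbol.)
Left-factoring is needed when two productions for the same non-terminal
share a common prefix on the right-hand side.

Productions for F:
  F → ; X
  F → ;
  F → X -

Found common prefix ';' in productions for F

Answer: Yes, F has productions with common prefix ';'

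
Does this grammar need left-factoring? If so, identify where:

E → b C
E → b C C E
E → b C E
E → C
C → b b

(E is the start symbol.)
Left-factoring is needed when two productions for the same non-terminal
share a common prefix on the right-hand side.

Productions for E:
  E → b C
  E → b C C E
  E → b C E
  E → C

Found common prefix 'b C' in productions for E

Answer: Yes, E has productions with common prefix 'b C'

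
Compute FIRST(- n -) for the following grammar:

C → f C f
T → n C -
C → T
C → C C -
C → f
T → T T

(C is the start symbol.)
To compute FIRST(- n -), process the symbols left to right:
Symbol - is a terminal. Add '-' and stop.
FIRST(- n -) = { '-' }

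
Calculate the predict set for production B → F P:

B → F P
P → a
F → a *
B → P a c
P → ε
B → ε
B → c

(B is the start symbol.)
PREDICT(B → F P) = (FIRST(RHS) \ {ε}) ∪ (FOLLOW(B) if ε ∈ FIRST(RHS), i.e. RHS ⇒* ε)
FIRST(F) = { 'a' }
FIRST(F P) = { 'a' }
ε ∉ FIRST(F P), so FOLLOW(B) is not added.
PREDICT(B → F P) = { 'a' }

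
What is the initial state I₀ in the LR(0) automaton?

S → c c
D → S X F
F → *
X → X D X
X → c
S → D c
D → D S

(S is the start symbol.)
First, augment the grammar with S' → S
I₀ = CLOSURE({ [S' → . S] }):
  [S' → . S] has the dot before S: add [S → . c c], [S → . D c]
  [S → . D c] has the dot before D: add [D → . S X F], [D → . D S]
No further items can be added.

I₀ = { [D → . D S], [D → . S X F], [S → . D c], [S → . c c], [S' → . S] }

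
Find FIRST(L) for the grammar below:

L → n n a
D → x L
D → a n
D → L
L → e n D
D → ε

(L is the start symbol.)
{ 'e', 'n' }

To compute FIRST(L), examine every production with L on the left-hand side, reading each right-hand side left to right until a non-nullable symbol is reached.

From L → n n a:
  - n is a terminal: add 'n' and stop
From L → e n D:
  - e is a terminal: add 'e' and stop

Collecting: FIRST(L) = { 'e', 'n' }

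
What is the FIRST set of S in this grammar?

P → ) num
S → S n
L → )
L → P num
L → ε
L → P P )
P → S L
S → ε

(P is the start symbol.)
To compute FIRST(S), examine every production with S on the left-hand side, reading each right-hand side left to right until a non-nullable symbol is reached.

From S → S n:
  - S is the symbol being defined: contributes nothing new
    S is nullable, so continue to the next symbol
  - n is a terminal: add 'n' and stop
From S → ε:
  - ε-production, so ε ∈ FIRST(S)

Collecting: FIRST(S) = { 'n', ε }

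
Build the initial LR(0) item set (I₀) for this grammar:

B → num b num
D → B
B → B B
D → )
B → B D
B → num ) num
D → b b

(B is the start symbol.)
{ [B → . B B], [B → . B D], [B → . num ) num], [B → . num b num], [B' → . B] }

First, augment the grammar with B' → B
I₀ = CLOSURE({ [B' → . B] }):
  [B' → . B] has the dot before B: add [B → . num b num], [B → . B B], [B → . B D], [B → . num ) num]
No further items can be added.

I₀ = { [B → . B B], [B → . B D], [B → . num ) num], [B → . num b num], [B' → . B] }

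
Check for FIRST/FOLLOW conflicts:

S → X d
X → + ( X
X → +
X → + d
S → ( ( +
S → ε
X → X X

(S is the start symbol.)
No FIRST/FOLLOW conflicts.

Nullable non-terminals: S.
FIRST sets used below: FIRST(X) = { '+' }

S: nullable alternative(s) S → ε; FOLLOW(S) = { $ }
  S → X d: FIRST \ {ε} = { '+' } — disjoint from FOLLOW(S)
  S → ( ( +: FIRST \ {ε} = { '(' } — disjoint from FOLLOW(S)
  S → ε: FIRST \ {ε} = { } — this is the only nullable alternative, skip

X has no nullable alternative, so no FIRST/FOLLOW check is needed there.

No FIRST/FOLLOW conflicts found.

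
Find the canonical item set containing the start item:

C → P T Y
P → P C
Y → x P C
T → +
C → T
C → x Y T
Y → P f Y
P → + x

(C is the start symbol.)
First, augment the grammar with C' → C
I₀ = CLOSURE({ [C' → . C] }):
  [C' → . C] has the dot before C: add [C → . P T Y], [C → . T], [C → . x Y T]
  [C → . P T Y] has the dot before P: add [P → . P C], [P → . + x]
  [C → . T] has the dot before T: add [T → . +]
No further items can be added.

I₀ = { [C → . P T Y], [C → . T], [C → . x Y T], [C' → . C], [P → . + x], [P → . P C], [T → . +] }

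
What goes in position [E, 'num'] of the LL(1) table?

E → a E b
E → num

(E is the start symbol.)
To find M[E, 'num'], we find productions for E where 'num' is in the predict set (PREDICT(N → α) = (FIRST(α) \ {ε}) ∪ (FOLLOW(N) if α ⇒* ε)).

E → a E b: PREDICT = { 'a' }
E → num: PREDICT = { 'num' }
  'num' is in predict set, so this production goes in M[E, 'num']

M[E, 'num'] = E → num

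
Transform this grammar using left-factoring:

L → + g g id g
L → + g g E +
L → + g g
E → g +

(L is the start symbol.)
L → + g g L'
L' → id g
L' → E +
L' → ε
E → g +

Left-factoring transforms A → αβ₁ | αβ₂ into A → αA' and A' → β₁ | β₂
(α is the longest common prefix among the alternatives). Repeat until
no nonterminal has two alternatives with a common prefix.

Round 1: L has alternatives sharing prefix '+ g g'. Introduce L': L → + g g L'
  Add: L' → id g
  Add: L' → E +
  Add: L' → ε

No remaining common prefixes — done.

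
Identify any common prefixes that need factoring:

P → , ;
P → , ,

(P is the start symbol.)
Left-factoring is needed when two productions for the same non-terminal
share a common prefix on the right-hand side.

Productions for P:
  P → , ;
  P → , ,

Found common prefix ',' in productions for P

Answer: Yes, P has productions with common prefix ','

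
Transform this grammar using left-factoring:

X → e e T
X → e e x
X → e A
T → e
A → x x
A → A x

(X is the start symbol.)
Left-factoring transforms A → αβ₁ | αβ₂ into A → αA' and A' → β₁ | β₂
(α is the longest common prefix among the alternatives). Repeat until
no nonterminal has two alternatives with a common prefix.

Round 1: X has alternatives sharing prefix 'e'. Introduce X': X → e X'
  Add: X' → e T
  Add: X' → e x
  Add: X' → A

Round 2: X' has alternatives sharing prefix 'e'. Introduce X'': X' → e X''
  Add: X'' → T
  Add: X'' → x

No remaining common prefixes — done.

Resulting grammar:
X → e X'
X' → e X''
X'' → T
X'' → x
X' → A
T → e
A → x x
A → A x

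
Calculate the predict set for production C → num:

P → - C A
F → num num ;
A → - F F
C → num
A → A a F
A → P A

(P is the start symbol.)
{ 'num' }

PREDICT(C → num) = (FIRST(RHS) \ {ε}) ∪ (FOLLOW(C) if ε ∈ FIRST(RHS), i.e. RHS ⇒* ε)
FIRST(num) = { 'num' }
ε ∉ FIRST(num), so FOLLOW(C) is not added.
PREDICT(C → num) = { 'num' }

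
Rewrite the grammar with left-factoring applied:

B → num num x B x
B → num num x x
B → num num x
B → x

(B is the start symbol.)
Left-factoring transforms A → αβ₁ | αβ₂ into A → αA' and A' → β₁ | β₂
(α is the longest common prefix among the alternatives). Repeat until
no nonterminal has two alternatives with a common prefix.

Round 1: B has alternatives sharing prefix 'num num x'. Introduce B': B → num num x B'
  Add: B' → B x
  Add: B' → x
  Add: B' → ε

No remaining common prefixes — done.

Resulting grammar:
B → num num x B'
B' → B x
B' → x
B' → ε
B → x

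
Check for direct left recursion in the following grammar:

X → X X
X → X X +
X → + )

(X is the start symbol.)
Direct left recursion occurs when N → N α for some non-terminal N (the right-hand side begins with the left-hand side itself).

X → X X: LEFT RECURSIVE (starts with X)
X → X X +: LEFT RECURSIVE (starts with X)
X → + ): starts with '+'

The grammar has direct left recursion on: X.

Answer: Yes, X is left-recursive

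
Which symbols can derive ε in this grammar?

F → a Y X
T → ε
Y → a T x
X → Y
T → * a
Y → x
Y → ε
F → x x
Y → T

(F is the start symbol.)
ε-productions: T → ε, Y → ε
So T, Y are immediately nullable.
X → Y: every symbol on the right is nullable, so X is nullable too.
No further non-terminal can be added: every production for the remaining non-terminals contains a terminal or a non-nullable non-terminal.
Nullable = { 'T', 'X', 'Y' }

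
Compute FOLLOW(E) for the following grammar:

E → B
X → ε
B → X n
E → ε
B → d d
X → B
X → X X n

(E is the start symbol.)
To compute FOLLOW(E), find every occurrence of E on a right-hand side N → α E β: add FIRST(β) \ {ε}, and if β is empty or nullable also add FOLLOW(N). Iterate to a fixed point.

E is the start symbol, so $ ∈ FOLLOW(E).
E does not occur on any right-hand side.

Taking the union: FOLLOW(E) = { $ }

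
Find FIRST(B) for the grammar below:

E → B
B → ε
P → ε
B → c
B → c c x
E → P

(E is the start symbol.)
To compute FIRST(B), examine every production with B on the left-hand side, reading each right-hand side left to right until a non-nullable symbol is reached.

From B → ε:
  - ε-production, so ε ∈ FIRST(B)
From B → c:
  - c is a terminal: add 'c' and stop
From B → c c x:
  - c is a terminal: add 'c' and stop

Collecting: FIRST(B) = { 'c', ε }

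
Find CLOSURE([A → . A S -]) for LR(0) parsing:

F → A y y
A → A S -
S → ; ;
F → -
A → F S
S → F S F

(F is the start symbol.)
{ [A → . A S -], [A → . F S], [F → . -], [F → . A y y] }

Start with: [A → . A S -]
  [A → . A S -] has the dot before A: add [A → . F S]
  [A → . F S] has the dot before F: add [F → . A y y], [F → . -]
No further items can be added.

CLOSURE = { [A → . A S -], [A → . F S], [F → . -], [F → . A y y] }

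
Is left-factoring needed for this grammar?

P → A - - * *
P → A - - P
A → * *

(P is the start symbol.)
Left-factoring is needed when two productions for the same non-terminal
share a common prefix on the right-hand side.

Productions for P:
  P → A - - * *
  P → A - - P

Found common prefix 'A - -' in productions for P

Answer: Yes, P has productions with common prefix 'A - -'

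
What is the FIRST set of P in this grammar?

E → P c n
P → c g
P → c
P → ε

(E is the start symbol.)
{ 'c', ε }

To compute FIRST(P), examine every production with P on the left-hand side, reading each right-hand side left to right until a non-nullable symbol is reached.

From P → c g:
  - c is a terminal: add 'c' and stop
From P → c:
  - c is a terminal: add 'c' and stop
From P → ε:
  - ε-production, so ε ∈ FIRST(P)

Collecting: FIRST(P) = { 'c', ε }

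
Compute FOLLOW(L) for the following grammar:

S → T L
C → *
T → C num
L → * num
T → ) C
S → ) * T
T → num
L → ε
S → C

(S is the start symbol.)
{ $ }

To compute FOLLOW(L), find every occurrence of L on a right-hand side N → α L β: add FIRST(β) \ {ε}, and if β is empty or nullable also add FOLLOW(N). Iterate to a fixed point.

In S → T L: L is at the end, add FOLLOW(S)

The FOLLOW sets referred to above (computed the same way, to a fixed point):
  FOLLOW(S) = { $ }

Taking the union: FOLLOW(L) = { $ }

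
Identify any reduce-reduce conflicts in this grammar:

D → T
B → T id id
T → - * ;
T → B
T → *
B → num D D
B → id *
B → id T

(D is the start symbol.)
Yes — I10: [B → id * .] vs [T → * .]

Augment with D' → D and build the canonical LR(0) collection (I0 = CLOSURE({[D' → . D]}), then GOTO on every symbol after a dot until no new states appear). It has 16 states:
  I0: { [B → . T id id], [B → . id *], [B → . id T], [B → . num D D], [D → . T], [D' → . D], [T → . *], [T → . - * ;], [T → . B] }  — shift
  I1: { [T → * .] }  — reduce
  I2: { [T → - . * ;] }  — shift
  I3: { [T → B .] }  — reduce
  I4: { [D' → D .] }  — accept
  I5: { [B → T . id id], [D → T .] }  — shift, reduce
  I6: { [B → . T id id], [B → . id *], [B → . id T], [B → . num D D], [B → id . *], [B → id . T], [T → . *], [T → . - * ;], [T → . B] }  — shift
  I7: { [B → . T id id], [B → . id *], [B → . id T], [B → . num D D], [B → num . D D], [D → . T], [T → . *], [T → . - * ;], [T → . B] }  — shift
  I8: { [B → . T id id], [B → . id *], [B → . id T], [B → . num D D], [B → num D . D], [D → . T], [T → . *], [T → . - * ;], [T → . B] }  — shift
  I9: { [B → num D D .] }  — reduce
  I10: { [B → id * .], [T → * .] }  — 2 reduces
  I11: { [B → T . id id], [B → id T .] }  — shift, reduce
  I12: { [B → T id . id] }  — shift
  I13: { [B → T id id .] }  — reduce
  I14: { [T → - * . ;] }  — shift
  I15: { [T → - * ; .] }  — reduce

I10 contains complete items [B → id * .], [T → * .] — reduce-reduce conflict.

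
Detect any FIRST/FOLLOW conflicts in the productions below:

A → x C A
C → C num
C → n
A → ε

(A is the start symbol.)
No FIRST/FOLLOW conflicts.

A FIRST/FOLLOW conflict occurs when a non-terminal N has a nullable alternative N → β (β ⇒* ε) and another alternative N → α with FIRST(α) ∩ FOLLOW(N) ≠ ∅: on such a lookahead the parser cannot decide between expanding α and letting N vanish via β.

Nullable non-terminals: A.

A: nullable alternative(s) A → ε; FOLLOW(A) = { $ }
  A → x C A: FIRST \ {ε} = { 'x' } — disjoint from FOLLOW(A)
  A → ε: FIRST \ {ε} = { } — this is the only nullable alternative, skip

C has no nullable alternative, so no FIRST/FOLLOW check is needed there.

No FIRST/FOLLOW conflicts found.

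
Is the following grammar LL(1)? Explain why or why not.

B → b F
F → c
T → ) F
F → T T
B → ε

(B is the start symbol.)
Relevant sets:
  FIRST(T) = { ')' }
  FOLLOW(B) = { $ }

For B:
  PREDICT(B → b F) = { 'b' }
  PREDICT(B → ε) = { $ }
For F:
  PREDICT(F → c) = { 'c' }
  PREDICT(F → T T) = { ')' }
T has a single production, so nothing to check there.

All predict sets are disjoint. The grammar IS LL(1).

Answer: Yes, the grammar is LL(1).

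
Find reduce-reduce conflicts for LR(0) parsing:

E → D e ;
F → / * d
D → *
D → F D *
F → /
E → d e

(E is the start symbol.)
A reduce-reduce conflict occurs when an LR(0) state has two complete items [A → α .] and [B → β .] — both call for a reduction, and with no lookahead the parser cannot choose between them.

Augment with E' → E and build the canonical LR(0) collection (I0 = CLOSURE({[E' → . E]}), then GOTO on every symbol after a dot until no new states appear). It has 14 states:
  I0: { [D → . *], [D → . F D *], [E → . D e ;], [E → . d e], [E' → . E], [F → . / * d], [F → . /] }  — shift
  I1: { [D → * .] }  — reduce
  I2: { [F → / . * d], [F → / .] }  — shift, reduce
  I3: { [E → D . e ;] }  — shift
  I4: { [E' → E .] }  — accept
  I5: { [D → . *], [D → . F D *], [D → F . D *], [F → . / * d], [F → . /] }  — shift
  I6: { [E → d . e] }  — shift
  I7: { [E → d e .] }  — reduce
  I8: { [D → F D . *] }  — shift
  I9: { [D → F D * .] }  — reduce
  I10: { [E → D e . ;] }  — shift
  I11: { [E → D e ; .] }  — reduce
  I12: { [F → / * . d] }  — shift
  I13: { [F → / * d .] }  — reduce

No state contains more than one complete item.

Answer: No reduce-reduce conflicts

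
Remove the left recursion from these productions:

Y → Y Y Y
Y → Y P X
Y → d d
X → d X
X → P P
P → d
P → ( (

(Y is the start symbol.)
Y is directly left-recursive. The standard transformation for
  A → A α₁ | ... | A α_m | β₁ | ... | β_n
is
  A  → β₁ A' | ... | β_n A'
  A' → α₁ A' | ... | α_m A' | ε

Y → d d becomes Y → d d Y'
Y → Y Y Y becomes Y' → Y Y Y'
Y → Y P X becomes Y' → P X Y'
Add Y' → ε

Productions for other non-terminals are unchanged:
  X → d X
  X → P P
  P → d
  P → ( (

Resulting grammar:
Y → d d Y'
Y' → Y Y Y'
Y' → P X Y'
Y' → ε
X → d X
X → P P
P → d
P → ( (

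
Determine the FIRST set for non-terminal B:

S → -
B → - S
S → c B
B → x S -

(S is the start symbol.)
From B → - S:
  - '-' is a terminal: add '-' and stop
From B → x S -:
  - x is a terminal: add 'x' and stop

Collecting: FIRST(B) = { '-', 'x' }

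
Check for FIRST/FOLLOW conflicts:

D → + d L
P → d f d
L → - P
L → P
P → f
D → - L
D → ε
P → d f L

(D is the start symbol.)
No FIRST/FOLLOW conflicts.

A FIRST/FOLLOW conflict occurs when a non-terminal N has a nullable alternative N → β (β ⇒* ε) and another alternative N → α with FIRST(α) ∩ FOLLOW(N) ≠ ∅: on such a lookahead the parser cannot decide between expanding α and letting N vanish via β.

Nullable non-terminals: D.

D: nullable alternative(s) D → ε; FOLLOW(D) = { $ }
  D → + d L: FIRST \ {ε} = { '+' } — disjoint from FOLLOW(D)
  D → - L: FIRST \ {ε} = { '-' } — disjoint from FOLLOW(D)
  D → ε: FIRST \ {ε} = { } — this is the only nullable alternative, skip

L, P have no nullable alternative, so no FIRST/FOLLOW check is needed there.

No FIRST/FOLLOW conflicts found.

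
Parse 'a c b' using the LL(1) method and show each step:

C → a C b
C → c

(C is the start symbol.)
Stack is shown with the top on the left.

Stack    Input    Action
------------------------
C $      a c b $  output C → a C b
a C b $  a c b $  match 'a'
C b $    c b $    output C → c
c b $    c b $    match 'c'
b $      b $      match 'b'
$        $        accept

The string is accepted.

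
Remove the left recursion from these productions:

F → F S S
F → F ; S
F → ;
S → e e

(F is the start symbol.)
F is directly left-recursive. The standard transformation for
  A → A α₁ | ... | A α_m | β₁ | ... | β_n
is
  A  → β₁ A' | ... | β_n A'
  A' → α₁ A' | ... | α_m A' | ε

F → ; becomes F → ; F'
F → F S S becomes F' → S S F'
F → F ; S becomes F' → ; S F'
Add F' → ε

Productions for other non-terminals are unchanged:
  S → e e

Resulting grammar:
F → ; F'
F' → S S F'
F' → ; S F'
F' → ε
S → e e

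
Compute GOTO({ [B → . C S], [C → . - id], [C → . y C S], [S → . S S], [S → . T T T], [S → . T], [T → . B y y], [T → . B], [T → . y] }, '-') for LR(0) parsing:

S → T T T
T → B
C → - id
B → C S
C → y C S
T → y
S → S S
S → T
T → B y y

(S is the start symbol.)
GOTO(I, '-') = CLOSURE({ [A → αX.β] : [A → α.Xβ] ∈ I, X = '-' })

Items with dot before '-', with the dot advanced:
  [C → . - id] → [C → - . id]
Closure adds nothing (no advanced item has the dot before a non-terminal).

GOTO = { [C → - . id] }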